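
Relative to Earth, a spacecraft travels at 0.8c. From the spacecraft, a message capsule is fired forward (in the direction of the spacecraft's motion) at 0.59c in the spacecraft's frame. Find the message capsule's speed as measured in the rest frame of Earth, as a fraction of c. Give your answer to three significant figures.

In units of c, u = (u' + v)/(1 + u'v) with u' = 0.59 and v = 0.8.
Numerator: 0.59 + 0.8 = 1.39. Denominator: 1 + (0.59)(0.8) = 1.472.
u = 1.39/1.472 = 0.94429, so the speed is 0.944c.

0.944c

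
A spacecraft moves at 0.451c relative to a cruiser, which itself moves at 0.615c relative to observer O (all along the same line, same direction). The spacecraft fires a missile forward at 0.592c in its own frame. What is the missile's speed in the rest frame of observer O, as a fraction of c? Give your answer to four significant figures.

0.9548c

Compose velocities in two stages. Stage 1 (into S'): u₁ = (0.592+0.451)/(1+0.592×0.451) = 0.82321.
Stage 2 (into S): u = (0.82321+0.615)/(1+0.82321×0.615) = 0.95481, so the speed is 0.9548c.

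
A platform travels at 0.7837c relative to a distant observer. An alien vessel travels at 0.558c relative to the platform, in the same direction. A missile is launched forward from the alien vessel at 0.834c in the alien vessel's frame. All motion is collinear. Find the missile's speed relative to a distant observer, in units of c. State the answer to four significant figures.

Apply u = (u'+v)/(1+u'v) twice. Missile in the platform frame: (0.834+0.558)/(1+0.834·0.558) = 1.392/1.465372 = 0.94993c.
That velocity, transformed to the rest frame of a distant observer: (0.94993+0.7837)/(1+0.94993·0.7837) = 1.73363/1.744460141 = 0.99379c.

0.9938c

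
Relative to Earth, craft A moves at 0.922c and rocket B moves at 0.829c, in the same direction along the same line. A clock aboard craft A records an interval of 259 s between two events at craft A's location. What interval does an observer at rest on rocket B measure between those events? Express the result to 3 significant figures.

282 s

Transform craft A's velocity into rocket B's frame: (0.922 − 0.829)/(1 − 0.922·0.829) = 0.093/0.235662, so the relative speed is 0.39463c.
At |u| = 0.39463c, γ = (1 − 0.155733)^(−1/2) = 1.0883.
The clock on craft A records proper time, so rocket B measures Δt = γΔτ = 1.0883 × 259 = 282 s.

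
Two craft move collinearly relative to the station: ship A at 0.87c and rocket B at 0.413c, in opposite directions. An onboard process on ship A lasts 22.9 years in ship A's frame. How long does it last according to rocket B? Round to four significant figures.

Transform ship A's velocity into rocket B's frame: (0.87 + 0.413)/(1 + 0.87·0.413) = 1.283/1.35931, so the relative speed is 0.94386c.
At |u| = 0.94386c, γ = (1 − 0.890872)^(−1/2) = 3.0271.
Ship A's interval is proper; time dilation gives Δt_B = γΔτ = 3.0271 × 22.9 years = 69.32 years.

69.32 years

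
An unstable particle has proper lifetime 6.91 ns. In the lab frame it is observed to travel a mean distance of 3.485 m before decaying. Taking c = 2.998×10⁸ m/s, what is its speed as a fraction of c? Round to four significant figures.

0.8596c

d = βγcτ ⇒ βγ = d/(cτ) = 3.485 m / (2.071618 m) = 1.6823.
β = (βγ)/√(1+(βγ)²) = 1.6823/√3.83013 = 0.8596.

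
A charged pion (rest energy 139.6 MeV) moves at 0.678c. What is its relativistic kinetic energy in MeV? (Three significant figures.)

50.3 MeV

Lorentz factor: γ = (1 − 0.459684)^(−1/2) = 1.36043.
Kinetic energy: K = (γ − 1)mc² = (1.36043 − 1) × 139.6 MeV = 0.36043 × 139.6 = 50.3 MeV.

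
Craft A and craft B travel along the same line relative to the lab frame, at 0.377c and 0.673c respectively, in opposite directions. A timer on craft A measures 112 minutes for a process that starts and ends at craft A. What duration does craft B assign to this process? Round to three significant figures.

Speed of craft A in craft B's frame: u = (v_A + v_B)/(1 + v_A v_B/c²) = (0.377 + 0.673)/(1 + 0.377×0.673) = 1.05/1.253721 = 0.83751; |u| = 0.83751c.
γ for this relative speed: γ = 1/√(1 − 0.701423) = 1.8301.
The clock on craft A records proper time, so craft B measures Δt = γΔτ = 1.8301 × 112 = 205 minutes.

205 minutes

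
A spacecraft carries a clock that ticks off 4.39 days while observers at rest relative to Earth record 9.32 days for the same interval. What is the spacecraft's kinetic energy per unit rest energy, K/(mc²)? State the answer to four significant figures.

From Δt = γΔτ: γ = 9.32/4.39 = 2.12301.
K/(mc²) = γ − 1 = 2.12301 − 1 = 1.123.

1.123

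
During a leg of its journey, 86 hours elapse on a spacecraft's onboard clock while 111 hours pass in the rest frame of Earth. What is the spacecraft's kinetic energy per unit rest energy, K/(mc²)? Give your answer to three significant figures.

0.291

γ = Δt/Δτ = 111/86 = 1.2907.
Since K = (γ−1)mc², K/(mc²) = 1.2907 − 1 = 0.291.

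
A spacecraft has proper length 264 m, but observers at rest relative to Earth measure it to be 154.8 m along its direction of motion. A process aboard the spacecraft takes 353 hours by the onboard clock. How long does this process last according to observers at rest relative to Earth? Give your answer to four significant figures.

γ = L₀/L = 264/154.8 = 1.70543.
Δt = γΔτ = 1.70543 × 353 = 602.0 hours.

602.0 hours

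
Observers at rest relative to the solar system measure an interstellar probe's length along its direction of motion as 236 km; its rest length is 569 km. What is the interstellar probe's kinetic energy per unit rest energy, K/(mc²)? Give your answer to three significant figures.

1.41

Length contraction gives γ = L₀/L = 569/236 = 2.41102.
K/(mc²) = γ − 1 = 2.41102 − 1 = 1.41.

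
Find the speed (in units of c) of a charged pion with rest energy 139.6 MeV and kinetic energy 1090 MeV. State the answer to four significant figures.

0.9935c

K = (γ−1)mc², so γ = 1 + 1090/139.6 = 8.808.
Then v/c = √(1 − γ⁻²) = √(1 − 0.0128898) = √0.9871102 = 0.9935.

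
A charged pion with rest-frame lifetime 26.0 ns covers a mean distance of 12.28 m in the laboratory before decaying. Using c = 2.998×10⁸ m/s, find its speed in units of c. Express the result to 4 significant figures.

d = βγcτ ⇒ βγ = d/(cτ) = 12.28 m / (7.7948 m) = 1.5754.
β = (βγ)/√(1+(βγ)²) = 1.5754/√3.48189 = 0.8443.

0.8443c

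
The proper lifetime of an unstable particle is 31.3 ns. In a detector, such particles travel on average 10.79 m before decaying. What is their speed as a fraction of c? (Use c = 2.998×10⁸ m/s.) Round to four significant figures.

0.7546c

d = βγcτ ⇒ βγ = d/(cτ) = 10.79 m / (9.38374 m) = 1.1499.
β = (βγ)/√(1+(βγ)²) = 1.1499/√2.32227 = 0.7546.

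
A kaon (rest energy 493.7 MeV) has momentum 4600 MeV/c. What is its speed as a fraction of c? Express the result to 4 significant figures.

0.9943c

pc/(mc²) = 4600/493.7 = 9.3174 = βγ = β/√(1−β²).
So β² = x²/(1 + x²) with x = 9.3174: x² = 86.8139, β² = 86.8139/87.8139 = 0.988612, β = 0.9943.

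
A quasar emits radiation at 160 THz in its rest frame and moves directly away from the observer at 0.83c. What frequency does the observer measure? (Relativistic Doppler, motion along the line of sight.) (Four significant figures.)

48.77 THz

Relativistic Doppler (source moving away): f_obs = f_src · √((1−β)/(1+β)).
With β = 0.83: factor = √(0.17/1.83) = 0.30479.
f_obs = 160 × 0.30479 = 48.77 THz.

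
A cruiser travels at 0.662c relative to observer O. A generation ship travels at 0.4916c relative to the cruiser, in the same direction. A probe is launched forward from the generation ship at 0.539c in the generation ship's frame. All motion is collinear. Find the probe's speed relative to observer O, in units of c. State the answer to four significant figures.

First combine the probe and generation ship (S''→S'): u₁ = (0.539 + 0.4916)/(1 + 0.539×0.4916) = 1.0306/1.2649724 = 0.81472.
Then combine with the cruiser (S'→S): u = (0.81472 + 0.662)/(1 + 0.81472×0.662) = 1.47672/1.53934464 = 0.95932.

0.9593c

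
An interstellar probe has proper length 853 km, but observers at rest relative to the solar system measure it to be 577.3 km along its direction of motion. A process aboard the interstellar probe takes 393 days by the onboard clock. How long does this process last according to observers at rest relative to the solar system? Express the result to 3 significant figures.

From L = L₀/γ: γ = 853/577.3 = 1.47757.
Δt = γΔτ = 1.47757 × 393 = 581 days.

581 days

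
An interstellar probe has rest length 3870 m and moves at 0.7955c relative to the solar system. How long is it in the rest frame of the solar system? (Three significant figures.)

2350 m

γ = 1/√(1 − β²) = 1/√(1 − 0.63282025) = 1/√0.36717975 = 1/0.605954 = 1.6503.
Along the direction of motion the measured length is L₀/γ = 3870/1.6503 = 2350 m.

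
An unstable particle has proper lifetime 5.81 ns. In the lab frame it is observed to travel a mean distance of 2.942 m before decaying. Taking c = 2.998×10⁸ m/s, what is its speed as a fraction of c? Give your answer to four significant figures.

Let x = d/(cτ) = 2.942 m / (2.998×10⁸ m/s × 5.810×10^-9 s) = 1.689. Since d = βγcτ, x = βγ = β/√(1−β²).
Solving: β² = x²/(1+x²) = 2.85272/3.85272 = 0.740443, so β = 0.8605.

0.8605c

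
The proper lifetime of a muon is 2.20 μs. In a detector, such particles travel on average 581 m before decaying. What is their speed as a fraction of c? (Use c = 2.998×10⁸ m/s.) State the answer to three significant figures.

0.661c

Lab distance = (lab lifetime)·v = γτ·βc, so βγ = d/(cτ) = 581.0/(2.998×10⁸ × 2.200×10^-6) = 0.88089.
With βγ = 0.88089: γ² = 1 + (βγ)² = 1.775967, and β = (βγ)/γ = 0.88089/1.33265 = 0.661.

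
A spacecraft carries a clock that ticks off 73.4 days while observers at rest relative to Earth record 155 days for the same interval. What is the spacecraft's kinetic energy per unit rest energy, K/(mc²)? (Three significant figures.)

γ = Δt/Δτ = 155/73.4 = 2.11172.
Since K = (γ−1)mc², K/(mc²) = 2.11172 − 1 = 1.11.

1.11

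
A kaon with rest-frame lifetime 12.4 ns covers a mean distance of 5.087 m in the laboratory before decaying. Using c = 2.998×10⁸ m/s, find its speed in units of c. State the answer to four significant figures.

Let x = d/(cτ) = 5.087 m / (2.998×10⁸ m/s × 1.240×10^-8 s) = 1.3684. Since d = βγcτ, x = βγ = β/√(1−β²).
Solving: β² = x²/(1+x²) = 1.87252/2.87252 = 0.651874, so β = 0.8074.

0.8074c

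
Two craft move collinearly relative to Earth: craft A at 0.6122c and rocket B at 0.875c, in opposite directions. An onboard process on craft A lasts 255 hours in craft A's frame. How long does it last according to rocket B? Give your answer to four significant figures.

1023 hours

The velocity of craft A relative to rocket B is (0.6122 + 0.875)c / (1 + 0.6122×0.875) = 0.96843c; relative speed 0.96843c.
At |u| = 0.96843c, γ = (1 − 0.937857)^(−1/2) = 4.0115.
Craft A's interval is proper; time dilation gives Δt_B = γΔτ = 4.0115 × 255 hours = 1023 hours.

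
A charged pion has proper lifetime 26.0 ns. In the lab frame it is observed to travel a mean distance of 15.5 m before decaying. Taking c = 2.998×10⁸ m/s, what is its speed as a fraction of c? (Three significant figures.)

0.893c

Lab distance = (lab lifetime)·v = γτ·βc, so βγ = d/(cτ) = 15.50/(2.998×10⁸ × 2.600×10^-8) = 1.9885.
With βγ = 1.9885: γ² = 1 + (βγ)² = 4.95413, and β = (βγ)/γ = 1.9885/2.22579 = 0.893.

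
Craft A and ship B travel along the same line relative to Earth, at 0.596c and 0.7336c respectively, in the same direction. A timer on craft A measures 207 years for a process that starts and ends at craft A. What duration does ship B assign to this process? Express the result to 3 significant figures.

Transform craft A's velocity into ship B's frame: (0.596 − 0.7336)/(1 − 0.596·0.7336) = −0.1376/0.5627744, so the relative speed is 0.2445c.
γ for this relative speed: γ = 1/√(1 − 0.0597803) = 1.0313.
Craft A's interval is proper; time dilation gives Δt_B = γΔτ = 1.0313 × 207 years = 213 years.

213 years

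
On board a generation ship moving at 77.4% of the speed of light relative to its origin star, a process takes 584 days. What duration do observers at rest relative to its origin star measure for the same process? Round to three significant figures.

Lorentz factor: γ = (1 − 0.599076)^(−1/2) = 1.5793.
The onboard clock measures proper time, so the interval in the rest frame of its origin star is dilated: Δt = γ·Δτ = 1.5793 × 584 days = 922 days.

922 days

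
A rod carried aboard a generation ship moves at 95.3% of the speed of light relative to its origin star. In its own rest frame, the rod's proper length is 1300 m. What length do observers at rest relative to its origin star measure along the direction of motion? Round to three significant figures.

With β = 0.953, γ = 1/√(1 − 0.953²) = 1/√0.091791 = 3.3007.
Along the direction of motion the measured length is L₀/γ = 1300/3.3007 = 394 m.

394 m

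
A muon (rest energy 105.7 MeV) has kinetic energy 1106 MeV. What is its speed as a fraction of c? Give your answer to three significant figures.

0.996c

K = (γ−1)mc², so γ = 1 + 1106/105.7 = 11.464.
Then v/c = √(1 − γ⁻²) = √(1 − 0.007609) = √0.992391 = 0.996.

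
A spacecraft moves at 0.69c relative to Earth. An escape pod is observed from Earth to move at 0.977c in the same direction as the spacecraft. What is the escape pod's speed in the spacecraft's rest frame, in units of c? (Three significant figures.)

0.881c

Transform to the spacecraft's frame: u' = (u − v)/(1 − uv/c²).
u' = (0.977 − 0.69)/(1 − 0.977×0.69) = 0.287/0.32587 = 0.88072.
Speed in the spacecraft's frame: 0.881c (in the same direction).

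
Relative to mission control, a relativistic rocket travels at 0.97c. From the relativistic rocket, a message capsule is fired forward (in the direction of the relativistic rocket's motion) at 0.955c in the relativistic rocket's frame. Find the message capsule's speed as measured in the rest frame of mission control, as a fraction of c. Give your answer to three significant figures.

In units of c, u = (u' + v)/(1 + u'v) with u' = 0.955 and v = 0.97.
Numerator: 0.955 + 0.97 = 1.925. Denominator: 1 + (0.955)(0.97) = 1.92635.
u = 1.925/1.92635 = 0.9993, so the speed is 0.999c.

0.999c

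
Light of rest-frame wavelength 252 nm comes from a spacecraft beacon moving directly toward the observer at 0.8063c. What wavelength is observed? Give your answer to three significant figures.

Relativistic Doppler for wavelength: λ_obs = λ_src · √((1−β)/(1+β)).
With β = 0.8063: factor = √(0.1937/1.8063) = 0.32747.
λ_obs = 252 × 0.32747 = 82.5 nm.

82.5 nm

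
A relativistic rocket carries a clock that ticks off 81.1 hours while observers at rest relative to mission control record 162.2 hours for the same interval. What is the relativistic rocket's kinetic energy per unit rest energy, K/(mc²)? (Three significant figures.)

1.00

From Δt = γΔτ: γ = 162.2/81.1 = 2.
K/(mc²) = γ − 1 = 2 − 1 = 1.00.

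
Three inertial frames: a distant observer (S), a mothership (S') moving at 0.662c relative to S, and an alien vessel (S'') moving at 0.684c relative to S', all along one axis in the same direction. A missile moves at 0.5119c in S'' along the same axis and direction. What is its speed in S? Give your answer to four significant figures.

0.9757c

Apply u = (u'+v)/(1+u'v) twice. Missile in the mothership frame: (0.5119+0.684)/(1+0.5119·0.684) = 1.1959/1.3501396 = 0.88576c.
That velocity, transformed to the rest frame of a distant observer: (0.88576+0.662)/(1+0.88576·0.662) = 1.54776/1.58637312 = 0.97566c.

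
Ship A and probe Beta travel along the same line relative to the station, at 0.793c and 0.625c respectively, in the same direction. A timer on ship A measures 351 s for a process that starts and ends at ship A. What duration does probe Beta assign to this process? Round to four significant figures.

The velocity of ship A relative to probe Beta is (0.793 − 0.625)c / (1 − 0.793×0.625) = 0.33309c; relative speed 0.33309c.
γ for this relative speed: γ = 1/√(1 − 0.110949) = 1.0606.
Ship A's interval is proper; time dilation gives Δt_B = γΔτ = 1.0606 × 351 s = 372.3 s.

372.3 s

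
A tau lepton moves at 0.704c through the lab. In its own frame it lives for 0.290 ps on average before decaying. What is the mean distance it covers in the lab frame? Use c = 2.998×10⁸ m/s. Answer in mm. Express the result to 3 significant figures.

With β = 0.704, γ = 1/√(1 − 0.704²) = 1/√0.504384 = 1.4081.
Lab-frame lifetime: Δt = γτ = 1.4081 × 0.290 ps = 0.40835 ps.
Distance: d = vΔt = 0.704 × 2.998×10⁸ m/s × 4.0835×10^-13 s = 8.62×10^-5 m = 0.0862 mm.

0.0862 mm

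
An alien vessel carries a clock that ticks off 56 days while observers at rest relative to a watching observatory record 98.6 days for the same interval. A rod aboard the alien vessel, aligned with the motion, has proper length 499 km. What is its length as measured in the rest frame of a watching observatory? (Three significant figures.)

283 km

γ = Δt/Δτ = 98.6/56 = 1.76071.
The rod contracts by the same γ: 499 km / 1.76071 = 283 km.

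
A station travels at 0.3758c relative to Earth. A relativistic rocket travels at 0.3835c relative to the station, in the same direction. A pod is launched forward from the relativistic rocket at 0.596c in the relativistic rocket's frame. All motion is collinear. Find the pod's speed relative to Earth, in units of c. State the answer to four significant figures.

0.9026c

Compose velocities in two stages. Stage 1 (into S'): u₁ = (0.596+0.3835)/(1+0.596×0.3835) = 0.79727.
Stage 2 (into S): u = (0.79727+0.3758)/(1+0.79727×0.3758) = 0.90263, so the speed is 0.9026c.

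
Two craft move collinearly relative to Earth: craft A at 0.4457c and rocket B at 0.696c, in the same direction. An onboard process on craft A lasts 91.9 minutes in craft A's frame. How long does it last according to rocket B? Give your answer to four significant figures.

98.62 minutes

Speed of craft A in rocket B's frame: u = (v_A − v_B)/(1 − v_A v_B/c²) = (0.4457 − 0.696)/(1 − 0.4457×0.696) = −0.2503/0.6897928 = −0.36286; |u| = 0.36286c.
γ for this relative speed: γ = 1/√(1 − 0.131667) = 1.0731.
Craft A's interval is proper; time dilation gives Δt_B = γΔτ = 1.0731 × 91.9 minutes = 98.62 minutes.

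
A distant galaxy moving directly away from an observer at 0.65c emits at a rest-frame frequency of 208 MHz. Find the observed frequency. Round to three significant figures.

95.8 MHz

Relativistic Doppler (source moving away): f_obs = f_src · √((1−β)/(1+β)).
With β = 0.65: factor = √(0.35/1.65) = 0.46057.
f_obs = 208 × 0.46057 = 95.8 MHz.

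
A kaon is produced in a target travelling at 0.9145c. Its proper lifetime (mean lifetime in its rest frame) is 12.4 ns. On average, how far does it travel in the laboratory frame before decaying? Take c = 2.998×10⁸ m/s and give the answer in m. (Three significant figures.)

γ = 1/√(1 − β²) = 1/√(1 − 0.83631025) = 1/√0.16368975 = 1/0.404586 = 2.4717.
Lab-frame lifetime: Δt = γτ = 2.4717 × 12.4 ns = 30.649 ns.
Distance: d = vΔt = 0.9145 × 2.998×10⁸ m/s × 3.0649×10^-8 s = 8.40 m.

8.40 m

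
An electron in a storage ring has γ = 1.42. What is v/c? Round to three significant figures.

β = √(1 − 1/γ²) = √(1 − 1/2.0164) = √0.504067 = 0.710.

0.710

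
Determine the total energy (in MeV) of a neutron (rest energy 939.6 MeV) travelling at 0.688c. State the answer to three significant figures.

1290 MeV

γ = 1/√(1 − β²) = 1/√(1 − 0.473344) = 1/√0.526656 = 1/0.725711 = 1.378.
Total energy: E = γmc² = 1.378 × 939.6 MeV = 1290 MeV.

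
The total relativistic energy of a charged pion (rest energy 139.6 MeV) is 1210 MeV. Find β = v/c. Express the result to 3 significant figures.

0.993

Total energy E = γmc² gives γ = 1210/139.6 = 8.6676.
Hence β = √(1 − 1/γ²) = √(1 − 0.0133107) = √0.9866893 = 0.993.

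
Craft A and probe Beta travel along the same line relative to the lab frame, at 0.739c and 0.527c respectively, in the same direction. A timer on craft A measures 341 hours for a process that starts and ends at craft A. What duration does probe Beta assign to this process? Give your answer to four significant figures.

363.6 hours

The velocity of craft A relative to probe Beta is (0.739 − 0.527)c / (1 − 0.739×0.527) = 0.34723c; relative speed 0.34723c.
At |u| = 0.34723c, γ = (1 − 0.120569)^(−1/2) = 1.0663.
Craft A's interval is proper; time dilation gives Δt_B = γΔτ = 1.0663 × 341 hours = 363.6 hours.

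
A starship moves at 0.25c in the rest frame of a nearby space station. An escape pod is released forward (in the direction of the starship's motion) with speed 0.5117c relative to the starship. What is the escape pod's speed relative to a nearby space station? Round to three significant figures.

0.675c

Relativistic velocity addition: u = (u' + v)/(1 + u'v/c²), with u' = 0.5117c and v = 0.25c.
Numerator: 0.5117 + 0.25 = 0.7617. Denominator: 1 + (0.5117)(0.25) = 1.127925.
u = 0.7617/1.127925 = 0.67531, so the speed is 0.675c.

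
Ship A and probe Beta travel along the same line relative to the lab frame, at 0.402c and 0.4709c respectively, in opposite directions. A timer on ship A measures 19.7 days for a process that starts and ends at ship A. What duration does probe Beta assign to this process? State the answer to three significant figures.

Speed of ship A in probe Beta's frame: u = (v_A + v_B)/(1 + v_A v_B/c²) = (0.402 + 0.4709)/(1 + 0.402×0.4709) = 0.8729/1.1893018 = 0.73396; |u| = 0.73396c.
At |u| = 0.73396c, γ = (1 − 0.538697)^(−1/2) = 1.4723.
Ship A's interval is proper; time dilation gives Δt_B = γΔτ = 1.4723 × 19.7 days = 29.0 days.

29.0 days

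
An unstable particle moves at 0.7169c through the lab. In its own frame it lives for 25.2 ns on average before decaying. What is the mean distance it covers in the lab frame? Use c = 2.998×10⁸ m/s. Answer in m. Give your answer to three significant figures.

7.77 m

Lorentz factor: γ = (1 − 0.51394561)^(−1/2) = 1.4344.
Lab-frame lifetime: Δt = γτ = 1.4344 × 25.2 ns = 36.147 ns.
Distance: d = vΔt = 0.7169 × 2.998×10⁸ m/s × 3.6147×10^-8 s = 7.77 m.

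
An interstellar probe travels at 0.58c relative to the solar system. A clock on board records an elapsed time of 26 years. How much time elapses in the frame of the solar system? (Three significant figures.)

β² = 0.3364, so γ = 1/√0.6636 = 1.2276.
The onboard clock measures proper time, so the interval in the rest frame of the solar system is dilated: Δt = γ·Δτ = 1.2276 × 26 years = 31.9 years.

31.9 years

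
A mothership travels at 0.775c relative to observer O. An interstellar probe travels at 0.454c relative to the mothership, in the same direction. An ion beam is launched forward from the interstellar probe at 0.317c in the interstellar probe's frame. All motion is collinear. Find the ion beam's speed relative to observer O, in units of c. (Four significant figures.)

0.9518c

First combine the ion beam and interstellar probe (S''→S'): u₁ = (0.317 + 0.454)/(1 + 0.317×0.454) = 0.771/1.143918 = 0.674.
Then combine with the mothership (S'→S): u = (0.674 + 0.775)/(1 + 0.674×0.775) = 1.449/1.52235 = 0.95182.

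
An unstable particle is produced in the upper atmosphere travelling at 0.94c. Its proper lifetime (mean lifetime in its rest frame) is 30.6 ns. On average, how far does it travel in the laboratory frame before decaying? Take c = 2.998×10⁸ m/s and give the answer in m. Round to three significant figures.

γ = 1/√(1 − β²) = 1/√(1 − 0.8836) = 1/√0.1164 = 1/0.341174 = 2.9311.
Lab-frame lifetime: Δt = γτ = 2.9311 × 30.6 ns = 89.692 ns.
Distance: d = vΔt = 0.94 × 2.998×10⁸ m/s × 8.9692×10^-8 s = 25.3 m.

25.3 m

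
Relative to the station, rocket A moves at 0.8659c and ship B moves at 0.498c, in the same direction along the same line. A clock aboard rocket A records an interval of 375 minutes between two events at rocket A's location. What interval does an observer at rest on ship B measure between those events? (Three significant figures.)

492 minutes

The velocity of rocket A relative to ship B is (0.8659 − 0.498)c / (1 − 0.8659×0.498) = 0.64682c; relative speed 0.64682c.
γ for this relative speed: γ = 1/√(1 − 0.418376) = 1.3112.
The clock on rocket A records proper time, so ship B measures Δt = γΔτ = 1.3112 × 375 = 492 minutes.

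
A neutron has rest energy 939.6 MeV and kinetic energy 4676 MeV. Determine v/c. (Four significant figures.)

γ = 1 + K/(mc²) = 1 + 4676/939.6 = 5.9766.
β = √(1 − 1/γ²) = √(1 − 0.0279957) = √0.9720043 = 0.9859.

0.9859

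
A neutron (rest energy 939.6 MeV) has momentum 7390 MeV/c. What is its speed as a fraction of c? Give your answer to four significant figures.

0.9920c

βγ = pc/(mc²) = 7390/939.6 = 7.865.
Since γ² = 1 + (βγ)² = 62.8582, γ = √62.8582 = 7.92832, and β = (βγ)/γ = 7.865/7.92832 = 0.9920.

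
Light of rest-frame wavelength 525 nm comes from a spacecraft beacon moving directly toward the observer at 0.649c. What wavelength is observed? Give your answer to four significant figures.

242.2 nm

Relativistic Doppler for wavelength: λ_obs = λ_src · √((1−β)/(1+β)).
With β = 0.649: factor = √(0.351/1.649) = 0.46136.
λ_obs = 525 × 0.46136 = 242.2 nm.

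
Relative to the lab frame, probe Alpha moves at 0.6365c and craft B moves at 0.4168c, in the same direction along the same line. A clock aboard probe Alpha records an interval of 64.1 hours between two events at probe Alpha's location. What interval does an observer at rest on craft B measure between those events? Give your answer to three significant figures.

The velocity of probe Alpha relative to craft B is (0.6365 − 0.4168)c / (1 − 0.6365×0.4168) = 0.29903c; relative speed 0.29903c.
γ for this relative speed: γ = 1/√(1 − 0.0894189) = 1.048.
The clock on probe Alpha records proper time, so craft B measures Δt = γΔτ = 1.048 × 64.1 = 67.2 hours.

67.2 hours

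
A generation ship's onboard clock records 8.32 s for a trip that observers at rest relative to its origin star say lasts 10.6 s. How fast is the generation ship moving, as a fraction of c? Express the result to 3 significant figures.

0.620c

γ = Δt/Δτ = 10.6/8.32 = 1.274.
β = √(1 − 1/γ²) = √(1 − 0.616114) = √0.383886 = 0.620.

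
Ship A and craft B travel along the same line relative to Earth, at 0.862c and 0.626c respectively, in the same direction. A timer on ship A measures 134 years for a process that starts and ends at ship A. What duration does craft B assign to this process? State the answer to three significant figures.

Transform ship A's velocity into craft B's frame: (0.862 − 0.626)/(1 − 0.862·0.626) = 0.236/0.460388, so the relative speed is 0.51261c.
At |u| = 0.51261c, γ = (1 − 0.262769)^(−1/2) = 1.1647.
The clock on ship A records proper time, so craft B measures Δt = γΔτ = 1.1647 × 134 = 156 years.

156 years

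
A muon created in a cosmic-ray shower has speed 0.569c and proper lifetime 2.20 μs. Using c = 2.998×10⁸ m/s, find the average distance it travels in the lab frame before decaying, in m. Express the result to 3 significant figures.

With β = 0.569, γ = 1/√(1 − 0.569²) = 1/√0.676239 = 1.216.
Lab-frame lifetime: Δt = γτ = 1.216 × 2.20 μs = 2.6752 μs.
Distance: d = vΔt = 0.569 × 2.998×10⁸ m/s × 2.6752×10^-6 s = 456 m.

456 m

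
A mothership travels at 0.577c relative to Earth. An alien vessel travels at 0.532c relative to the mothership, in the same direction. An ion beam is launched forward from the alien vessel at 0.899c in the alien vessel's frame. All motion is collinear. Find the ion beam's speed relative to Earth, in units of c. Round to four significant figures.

Compose velocities in two stages. Stage 1 (into S'): u₁ = (0.899+0.532)/(1+0.899×0.532) = 0.96802.
Stage 2 (into S): u = (0.96802+0.577)/(1+0.96802×0.577) = 0.99132, so the speed is 0.9913c.

0.9913c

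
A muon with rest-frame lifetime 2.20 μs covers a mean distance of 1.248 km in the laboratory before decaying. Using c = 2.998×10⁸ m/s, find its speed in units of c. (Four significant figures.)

d = βγcτ ⇒ βγ = d/(cτ) = 1248 m / (659.56 m) = 1.8922.
β = (βγ)/√(1+(βγ)²) = 1.8922/√4.58042 = 0.8841.

0.8841c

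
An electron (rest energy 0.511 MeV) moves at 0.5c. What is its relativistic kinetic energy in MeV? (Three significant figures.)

β² = 0.25, so γ = 1/√0.75 = 1.1547.
Kinetic energy: K = (γ − 1)mc² = (1.1547 − 1) × 0.511 MeV = 0.1547 × 0.511 = 0.0791 MeV.

0.0791 MeV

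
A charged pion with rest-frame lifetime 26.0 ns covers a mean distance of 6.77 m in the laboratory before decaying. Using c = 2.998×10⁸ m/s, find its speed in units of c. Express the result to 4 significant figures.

d = βγcτ ⇒ βγ = d/(cτ) = 6.770 m / (7.7948 m) = 0.86853.
β = (βγ)/√(1+(βγ)²) = 0.86853/√1.754344 = 0.6557.

0.6557c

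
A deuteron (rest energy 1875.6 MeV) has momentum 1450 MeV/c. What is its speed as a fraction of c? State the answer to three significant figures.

pc/(mc²) = 1450/1875.6 = 0.77309 = βγ = β/√(1−β²).
So β² = x²/(1 + x²) with x = 0.77309: x² = 0.597668, β² = 0.597668/1.597668 = 0.374088, β = 0.612.

0.612c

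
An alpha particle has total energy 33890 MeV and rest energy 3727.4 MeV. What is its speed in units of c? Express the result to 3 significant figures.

0.994c

Total energy E = γmc² gives γ = 33890/3727.4 = 9.0921.
Hence β = √(1 − 1/γ²) = √(1 − 0.0120968) = √0.9879032 = 0.994.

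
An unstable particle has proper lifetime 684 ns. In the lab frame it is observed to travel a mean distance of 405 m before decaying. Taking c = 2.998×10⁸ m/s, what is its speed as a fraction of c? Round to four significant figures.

0.8922c

Lab distance = (lab lifetime)·v = γτ·βc, so βγ = d/(cτ) = 405.0/(2.998×10⁸ × 6.840×10^-7) = 1.975.
With βγ = 1.975: γ² = 1 + (βγ)² = 4.90063, and β = (βγ)/γ = 1.975/2.21374 = 0.8922.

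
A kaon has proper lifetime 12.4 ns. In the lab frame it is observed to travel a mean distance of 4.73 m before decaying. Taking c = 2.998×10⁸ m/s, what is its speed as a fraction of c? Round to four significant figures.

Let x = d/(cτ) = 4.730 m / (2.998×10⁸ m/s × 1.240×10^-8 s) = 1.2724. Since d = βγcτ, x = βγ = β/√(1−β²).
Solving: β² = x²/(1+x²) = 1.619/2.619 = 0.618175, so β = 0.7862.

0.7862c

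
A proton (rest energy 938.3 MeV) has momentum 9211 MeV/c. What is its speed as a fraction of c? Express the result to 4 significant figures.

pc/(mc²) = 9211/938.3 = 9.8167 = βγ = β/√(1−β²).
So β² = x²/(1 + x²) with x = 9.8167: x² = 96.3676, β² = 96.3676/97.3676 = 0.98973, β = 0.9949.

0.9949c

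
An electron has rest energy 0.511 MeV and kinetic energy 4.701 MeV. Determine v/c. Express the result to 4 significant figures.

K = (γ−1)mc², so γ = 1 + 4.701/0.511 = 10.2.
Then v/c = √(1 − γ⁻²) = √(1 − 0.00961169) = √0.99038831 = 0.9952.

0.9952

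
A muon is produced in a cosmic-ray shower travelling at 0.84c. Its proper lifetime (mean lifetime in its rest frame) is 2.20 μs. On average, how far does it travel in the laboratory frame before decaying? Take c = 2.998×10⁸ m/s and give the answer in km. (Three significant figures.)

1.02 km

With β = 0.84, γ = 1/√(1 − 0.84²) = 1/√0.2944 = 1.843.
Lab-frame lifetime: Δt = γτ = 1.843 × 2.20 μs = 4.0546 μs.
Distance: d = vΔt = 0.84 × 2.998×10⁸ m/s × 4.0546×10^-6 s = 1020 m = 1.02 km.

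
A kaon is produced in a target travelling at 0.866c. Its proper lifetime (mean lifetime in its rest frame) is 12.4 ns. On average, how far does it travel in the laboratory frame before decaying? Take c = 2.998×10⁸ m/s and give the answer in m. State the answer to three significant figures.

Lorentz factor: γ = (1 − 0.749956)^(−1/2) = 1.9998.
Lab-frame lifetime: Δt = γτ = 1.9998 × 12.4 ns = 24.798 ns.
Distance: d = vΔt = 0.866 × 2.998×10⁸ m/s × 2.4798×10^-8 s = 6.44 m.

6.44 m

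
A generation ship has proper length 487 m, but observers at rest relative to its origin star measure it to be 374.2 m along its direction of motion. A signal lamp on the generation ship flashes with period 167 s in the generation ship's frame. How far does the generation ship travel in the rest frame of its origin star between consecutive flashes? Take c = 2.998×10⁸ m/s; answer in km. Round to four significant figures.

Length contraction gives γ = L₀/L = 487/374.2 = 1.30144.
β = √(1 − 1/γ²) = 0.63999. Lab-frame period = γτ = 1.30144×167 s = 217.34 s. Distance = βc × γτ = 0.63999 × 2.998×10⁸ m/s × 217.34 s = 4.1701×10^10 m = 4.170×10^7 km.

4.170×10^7 km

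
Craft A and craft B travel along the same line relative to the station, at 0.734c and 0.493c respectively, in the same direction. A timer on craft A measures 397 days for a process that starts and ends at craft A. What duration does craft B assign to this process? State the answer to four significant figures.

428.8 days

The velocity of craft A relative to craft B is (0.734 − 0.493)c / (1 − 0.734×0.493) = 0.37766c; relative speed 0.37766c.
γ for this relative speed: γ = 1/√(1 − 0.142627) = 1.08.
The clock on craft A records proper time, so craft B measures Δt = γΔτ = 1.08 × 397 = 428.8 days.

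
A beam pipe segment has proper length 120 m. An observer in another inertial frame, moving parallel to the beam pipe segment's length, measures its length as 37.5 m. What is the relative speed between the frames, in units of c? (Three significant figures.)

Length contraction gives γ = L₀/L = 120/37.5 = 3.2.
β = √(1 − 1/γ²) = √0.902344 = 0.950.

0.950c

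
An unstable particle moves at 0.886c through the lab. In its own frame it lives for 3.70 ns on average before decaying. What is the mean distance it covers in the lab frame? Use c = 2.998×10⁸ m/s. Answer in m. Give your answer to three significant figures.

2.12 m

With β = 0.886, γ = 1/√(1 − 0.886²) = 1/√0.215004 = 2.1566.
Lab-frame lifetime: Δt = γτ = 2.1566 × 3.70 ns = 7.9794 ns.
Distance: d = vΔt = 0.886 × 2.998×10⁸ m/s × 7.9794×10^-9 s = 2.12 m.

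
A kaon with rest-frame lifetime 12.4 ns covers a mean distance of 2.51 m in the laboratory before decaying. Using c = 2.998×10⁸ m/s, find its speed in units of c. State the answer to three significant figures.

Lab distance = (lab lifetime)·v = γτ·βc, so βγ = d/(cτ) = 2.510/(2.998×10⁸ × 1.240×10^-8) = 0.67518.
With βγ = 0.67518: γ² = 1 + (βγ)² = 1.455868, and β = (βγ)/γ = 0.67518/1.20659 = 0.560.

0.560c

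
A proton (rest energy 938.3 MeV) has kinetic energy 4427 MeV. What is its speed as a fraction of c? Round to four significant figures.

0.9846c

γ = 1 + K/(mc²) = 1 + 4427/938.3 = 5.7181.
β = √(1 − 1/γ²) = √(1 − 0.0305842) = √0.9694158 = 0.9846.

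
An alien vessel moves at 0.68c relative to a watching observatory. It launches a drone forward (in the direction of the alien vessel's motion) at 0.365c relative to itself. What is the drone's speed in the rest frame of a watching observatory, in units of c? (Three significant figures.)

0.837c

Relativistic velocity addition: u = (u' + v)/(1 + u'v/c²), with u' = 0.365c and v = 0.68c.
Numerator: 0.365 + 0.68 = 1.045. Denominator: 1 + (0.365)(0.68) = 1.2482.
u = 1.045/1.2482 = 0.83721, so the speed is 0.837c.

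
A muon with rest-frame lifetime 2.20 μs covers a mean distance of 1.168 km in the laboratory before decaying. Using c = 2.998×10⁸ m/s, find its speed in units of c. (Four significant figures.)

d = βγcτ ⇒ βγ = d/(cτ) = 1168 m / (659.56 m) = 1.7709.
β = (βγ)/√(1+(βγ)²) = 1.7709/√4.13609 = 0.8708.

0.8708c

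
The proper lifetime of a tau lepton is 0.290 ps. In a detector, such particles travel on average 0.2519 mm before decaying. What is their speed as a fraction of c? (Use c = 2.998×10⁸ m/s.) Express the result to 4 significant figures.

d = βγcτ ⇒ βγ = d/(cτ) = 2.519×10^-4 m / (8.6942×10^-5 m) = 2.8973.
β = (βγ)/√(1+(βγ)²) = 2.8973/√9.39435 = 0.9453.

0.9453c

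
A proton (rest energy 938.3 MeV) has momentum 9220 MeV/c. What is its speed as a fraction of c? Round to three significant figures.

0.995c

pc/(mc²) = 9220/938.3 = 9.8263 = βγ = β/√(1−β²).
So β² = x²/(1 + x²) with x = 9.8263: x² = 96.5562, β² = 96.5562/97.5562 = 0.989749, β = 0.995.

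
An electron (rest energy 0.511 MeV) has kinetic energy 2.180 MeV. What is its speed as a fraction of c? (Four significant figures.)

K = (γ−1)mc², so γ = 1 + 2.180/0.511 = 5.2661.
Then v/c = √(1 − γ⁻²) = √(1 − 0.0360597) = √0.9639403 = 0.9818.

0.9818c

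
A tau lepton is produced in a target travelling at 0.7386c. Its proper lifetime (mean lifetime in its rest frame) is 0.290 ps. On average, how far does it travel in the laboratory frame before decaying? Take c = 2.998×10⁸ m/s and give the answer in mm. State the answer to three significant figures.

0.0953 mm

γ = 1/√(1 − β²) = 1/√(1 − 0.54552996) = 1/√0.45447004 = 1/0.674144 = 1.4834.
Lab-frame lifetime: Δt = γτ = 1.4834 × 0.290 ps = 0.43019 ps.
Distance: d = vΔt = 0.7386 × 2.998×10⁸ m/s × 4.3019×10^-13 s = 9.53×10^-5 m = 0.0953 mm.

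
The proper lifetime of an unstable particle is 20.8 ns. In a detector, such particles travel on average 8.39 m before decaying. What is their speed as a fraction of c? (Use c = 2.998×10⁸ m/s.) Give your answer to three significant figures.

0.803c

Let x = d/(cτ) = 8.390 m / (2.998×10⁸ m/s × 2.080×10^-8 s) = 1.3454. Since d = βγcτ, x = βγ = β/√(1−β²).
Solving: β² = x²/(1+x²) = 1.8101/2.8101 = 0.644141, so β = 0.803.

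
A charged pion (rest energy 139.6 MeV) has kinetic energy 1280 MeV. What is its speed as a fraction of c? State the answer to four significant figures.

γ = 1 + K/(mc²) = 1 + 1280/139.6 = 10.169.
β = √(1 − 1/γ²) = √(1 − 0.00967038) = √0.99032962 = 0.9952.

0.9952c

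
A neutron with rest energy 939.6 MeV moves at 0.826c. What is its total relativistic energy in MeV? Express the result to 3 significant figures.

γ = 1/√(1 − β²) = 1/√(1 − 0.682276) = 1/√0.317724 = 1/0.56367 = 1.7741.
Total energy: E = γmc² = 1.7741 × 939.6 MeV = 1670 MeV.

1670 MeV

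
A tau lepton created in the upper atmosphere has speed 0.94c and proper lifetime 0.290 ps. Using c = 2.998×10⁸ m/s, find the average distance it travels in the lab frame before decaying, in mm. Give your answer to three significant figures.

0.240 mm

γ = 1/√(1 − β²) = 1/√(1 − 0.8836) = 1/√0.1164 = 1/0.341174 = 2.9311.
Lab-frame lifetime: Δt = γτ = 2.9311 × 0.290 ps = 0.85002 ps.
Distance: d = vΔt = 0.94 × 2.998×10⁸ m/s × 8.5002×10^-13 s = 2.40×10^-4 m = 0.240 mm.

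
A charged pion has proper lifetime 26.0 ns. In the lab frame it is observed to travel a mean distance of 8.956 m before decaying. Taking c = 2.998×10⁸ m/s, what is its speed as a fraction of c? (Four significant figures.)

0.7543c

Let x = d/(cτ) = 8.956 m / (2.998×10⁸ m/s × 2.600×10^-8 s) = 1.149. Since d = βγcτ, x = βγ = β/√(1−β²).
Solving: β² = x²/(1+x²) = 1.3202/2.3202 = 0.569003, so β = 0.7543.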